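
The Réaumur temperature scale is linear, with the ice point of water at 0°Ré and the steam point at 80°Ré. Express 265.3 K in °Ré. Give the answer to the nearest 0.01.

-6.28°Ré

First in Celsius: 265.3 - 273.15 = -7.8500°C.
Linearly onto the Réaumur scale: 0 + (-7.8500 / 100) × (80 - 0) = -6.28°Ré.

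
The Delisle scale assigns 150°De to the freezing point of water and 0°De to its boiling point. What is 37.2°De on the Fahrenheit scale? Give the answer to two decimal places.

Linear interpolation between the fixed points: C = (37.2 - 150) × 100 / (0 - 150) = 75.2000°C.
Then 75.2000 × 1.8 + 32 = 167.36°F.

167.36°F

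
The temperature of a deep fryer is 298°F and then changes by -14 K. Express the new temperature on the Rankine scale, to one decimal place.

Initial temperature in Celsius: (298 - 32) × 5/9 = 147.7778°C.
The 14 K change is an interval; Kelvin and Celsius degrees are the same size, so ΔC = -14°C.
Final Celsius temperature: 147.7778 - 14.0000 = 133.7778°C.
In Rankine: 133.7778 × 1.8 + 491.67 = 732.5°R.

732.5°R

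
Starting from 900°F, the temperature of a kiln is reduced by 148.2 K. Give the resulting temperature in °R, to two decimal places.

Initial temperature in Celsius: (900 - 32) × 5/9 = 482.2222°C.
The 148.2 K change is an interval; Kelvin and Celsius degrees are the same size, so ΔC = -148.2°C.
Final Celsius temperature: 482.2222 - 148.2000 = 334.0222°C.
In Rankine: 334.0222 × 1.8 + 491.67 = 1092.91°R.

1092.91°R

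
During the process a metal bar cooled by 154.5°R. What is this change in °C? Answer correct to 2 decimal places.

85.83°C

For a temperature interval the offset drops out; only the factor 5/9 applies.
154.5 × 5/9 = 85.83.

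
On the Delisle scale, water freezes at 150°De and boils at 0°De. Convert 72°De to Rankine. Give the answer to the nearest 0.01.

Linear interpolation between the fixed points: C = (72 - 150) × 100 / (0 - 150) = 52.0000°C.
Then 52.0000 × 1.8 + 491.67 = 585.27°R.

585.27°R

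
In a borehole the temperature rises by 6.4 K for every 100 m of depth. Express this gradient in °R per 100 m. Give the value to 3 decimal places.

11.520 °R/100 m

Since only a temperature interval is involved, the additive offset between the scales drops out.
A change of 1 K is a change of 1.8°R, so 6.4 × 1.8 = 11.520.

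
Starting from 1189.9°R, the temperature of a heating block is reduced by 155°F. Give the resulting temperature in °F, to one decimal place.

Initial temperature in Celsius: (1189.9 - 491.67) × 5/9 = 387.9056°C.
The 155°F change is an interval, so only the factor 5/9 applies: -155 × 5/9 = -86.1111°C.
Final Celsius temperature: 387.9056 - 86.1111 = 301.7944°C.
In Fahrenheit: 301.7944 × 1.8 + 32 = 575.2°F.

575.2°F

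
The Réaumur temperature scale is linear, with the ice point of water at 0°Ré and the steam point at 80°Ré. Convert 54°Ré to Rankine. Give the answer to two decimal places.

613.17°R

Linear interpolation between the fixed points: C = (54 - 0) × 100 / (80 - 0) = 67.5000°C.
Then 67.5000 × 1.8 + 491.67 = 613.17°R.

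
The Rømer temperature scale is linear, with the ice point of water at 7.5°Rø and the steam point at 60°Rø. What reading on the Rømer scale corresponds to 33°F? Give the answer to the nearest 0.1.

7.8°Rø

First in Celsius: (33 - 32) × 5/9 = 0.5556°C.
Linearly onto the Rømer scale: 7.5 + (0.5556 / 100) × (60 - 7.5) = 7.8°Rø.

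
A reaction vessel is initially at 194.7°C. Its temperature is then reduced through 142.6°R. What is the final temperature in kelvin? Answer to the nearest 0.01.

388.63 K

The 142.6°R change is an interval, so only the factor 5/9 applies: -142.6 × 5/9 = -79.2222°C.
Final Celsius temperature: 194.7000 - 79.2222 = 115.4778°C.
In kelvin: 115.4778 + 273.15 = 388.63 K.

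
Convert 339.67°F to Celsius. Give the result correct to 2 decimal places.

In Celsius: (339.67 - 32) × 5/9 = 170.9278°C.

170.93°C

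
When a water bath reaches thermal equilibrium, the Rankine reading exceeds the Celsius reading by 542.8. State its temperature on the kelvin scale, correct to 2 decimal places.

Let x be the Celsius reading; then the Rankine reading is 1.8·x + 491.67.
(1.8·x + 491.67) - x = 542.8  ⇒  (0.8)·x = 51.13  ⇒  x = 63.9125°C.
In kelvin: 63.9125 + 273.15 = 337.06 K.

337.06 K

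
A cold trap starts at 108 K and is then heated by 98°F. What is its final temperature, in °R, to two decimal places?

292.40°R

Initial temperature in Celsius: 108 - 273.15 = -165.1500°C.
The 98°F change is an interval, so only the factor 5/9 applies: +98 × 5/9 = +54.4444°C.
Final Celsius temperature: -165.1500 + 54.4444 = -110.7056°C.
In Rankine: -110.7056 × 1.8 + 491.67 = 292.40°R.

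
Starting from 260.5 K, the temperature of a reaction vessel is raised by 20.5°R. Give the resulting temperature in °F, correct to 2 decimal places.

Initial temperature in Celsius: 260.5 - 273.15 = -12.6500°C.
The 20.5°R change is an interval, so only the factor 5/9 applies: +20.5 × 5/9 = +11.3889°C.
Final Celsius temperature: -12.6500 + 11.3889 = -1.2611°C.
In Fahrenheit: -1.2611 × 1.8 + 32 = 29.73°F.

29.73°F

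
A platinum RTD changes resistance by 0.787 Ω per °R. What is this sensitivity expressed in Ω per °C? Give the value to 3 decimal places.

1.417 Ω per °C

Since only a temperature interval is involved, the additive offset between the scales drops out.
A change of 1°C is a change of 1.8°R, so per °C the value is 0.787 × 1.8 = 1.417.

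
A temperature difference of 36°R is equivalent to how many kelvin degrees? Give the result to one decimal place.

Only the scale ratio 5/9 matters for a change in temperature.
36 × 5/9 = 20.0.

20.0 K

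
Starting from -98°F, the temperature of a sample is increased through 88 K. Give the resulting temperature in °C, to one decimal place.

Initial temperature in Celsius: (-98 - 32) × 5/9 = -72.2222°C.
The 88 K change is an interval; Kelvin and Celsius degrees are the same size, so ΔC = +88°C.
Final Celsius temperature: -72.2222 + 88.0000 = 15.7778°C.

15.8°C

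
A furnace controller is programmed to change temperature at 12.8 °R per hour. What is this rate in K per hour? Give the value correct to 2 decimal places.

The quantity depends on a temperature interval, so only the ratio of degree sizes applies; the offset between the scales is irrelevant.
A change of 1°R is a change of 5/9 K, so 12.8 × 5/9 = 7.11.

7.11 K/hour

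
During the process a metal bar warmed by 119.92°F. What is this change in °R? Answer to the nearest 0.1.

Fahrenheit and Rankine degrees are the same size, so the interval is unchanged: 119.9.

119.9°R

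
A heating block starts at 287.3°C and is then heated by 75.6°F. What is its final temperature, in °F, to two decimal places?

The 75.6°F change is an interval, so only the factor 5/9 applies: +75.6 × 5/9 = +42.0000°C.
Final Celsius temperature: 287.3000 + 42.0000 = 329.3000°C.
In Fahrenheit: 329.3000 × 1.8 + 32 = 624.74°F.

624.74°F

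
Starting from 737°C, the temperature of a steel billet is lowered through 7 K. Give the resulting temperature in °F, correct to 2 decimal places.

1346.00°F

The 7 K change is an interval; Kelvin and Celsius degrees are the same size, so ΔC = -7°C.
Final Celsius temperature: 737.0000 - 7.0000 = 730.0000°C.
In Fahrenheit: 730.0000 × 1.8 + 32 = 1346.00°F.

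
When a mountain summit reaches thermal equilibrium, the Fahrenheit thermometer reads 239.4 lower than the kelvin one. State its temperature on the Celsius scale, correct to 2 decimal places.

Let x be the kelvin reading; then the Fahrenheit reading is 1.8·x - 459.67.
(1.8·x - 459.67) - x = -239.4  ⇒  (0.8)·x = 220.27  ⇒  x = 275.3375 K.
In Celsius: 275.3375 - 273.15 = 2.19°C.

2.19°C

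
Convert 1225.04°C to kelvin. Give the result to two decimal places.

In kelvin: 1225.0400 + 273.15 = 1498.19 K.

1498.19 K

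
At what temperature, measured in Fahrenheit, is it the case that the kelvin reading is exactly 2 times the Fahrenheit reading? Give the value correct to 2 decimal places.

Let F be the Fahrenheit reading. The kelvin reading is K = 5/9·F + 255.372.
Require K = 2·F: 5/9·F + 255.372 = 2·F.
(-13/9)·F = -255.372  ⇒  F = 176.80.

176.80°F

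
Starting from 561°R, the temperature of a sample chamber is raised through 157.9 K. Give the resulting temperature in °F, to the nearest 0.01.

Initial temperature in Celsius: (561 - 491.67) × 5/9 = 38.5167°C.
The 157.9 K change is an interval; Kelvin and Celsius degrees are the same size, so ΔC = +157.9°C.
Final Celsius temperature: 38.5167 + 157.9000 = 196.4167°C.
In Fahrenheit: 196.4167 × 1.8 + 32 = 385.55°F.

385.55°F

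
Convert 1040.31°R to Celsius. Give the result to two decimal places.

In Celsius: (1040.31 - 491.67) × 5/9 = 304.8000°C.

304.80°C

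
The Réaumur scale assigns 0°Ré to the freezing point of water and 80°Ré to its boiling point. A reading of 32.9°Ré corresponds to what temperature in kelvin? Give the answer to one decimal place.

Linear interpolation between the fixed points: C = (32.9 - 0) × 100 / (80 - 0) = 41.1250°C.
Then 41.1250 + 273.15 = 314.3 K.

314.3 K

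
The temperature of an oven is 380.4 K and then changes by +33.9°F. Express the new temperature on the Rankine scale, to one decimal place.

718.6°R

Initial temperature in Celsius: 380.4 - 273.15 = 107.2500°C.
The 33.9°F change is an interval, so only the factor 5/9 applies: +33.9 × 5/9 = +18.8333°C.
Final Celsius temperature: 107.2500 + 18.8333 = 126.0833°C.
In Rankine: 126.0833 × 1.8 + 491.67 = 718.6°R.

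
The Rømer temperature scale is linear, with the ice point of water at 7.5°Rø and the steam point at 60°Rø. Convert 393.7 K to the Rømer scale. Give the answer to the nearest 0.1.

70.8°Rø

First in Celsius: 393.7 - 273.15 = 120.5500°C.
Linearly onto the Rømer scale: 7.5 + (120.5500 / 100) × (60 - 7.5) = 70.8°Rø.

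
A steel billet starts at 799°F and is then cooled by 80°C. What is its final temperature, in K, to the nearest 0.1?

619.3 K

Initial temperature in Celsius: (799 - 32) × 5/9 = 426.1111°C.
Final Celsius temperature: 426.1111 - 80.0000 = 346.1111°C.
In kelvin: 346.1111 + 273.15 = 619.3 K.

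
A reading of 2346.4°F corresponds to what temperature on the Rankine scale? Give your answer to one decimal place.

In Celsius: (2346.4 - 32) × 5/9 = 1285.7778°C.
In Rankine: 1285.7778 × 1.8 + 491.67 = 2806.1°R.

2806.1°R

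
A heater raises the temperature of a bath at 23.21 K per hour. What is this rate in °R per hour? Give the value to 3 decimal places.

Since only a temperature interval is involved, the additive offset between the scales drops out.
A change of 1 K is a change of 1.8°R, so 23.21 × 1.8 = 41.778.

41.778 °R/hour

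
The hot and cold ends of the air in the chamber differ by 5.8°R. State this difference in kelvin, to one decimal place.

For a temperature interval the offset drops out; only the factor 5/9 applies.
5.8 × 5/9 = 3.2.

3.2 K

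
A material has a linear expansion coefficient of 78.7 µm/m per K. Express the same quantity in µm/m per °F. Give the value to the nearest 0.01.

43.72 µm/m per °F

Since only a temperature interval is involved, the additive offset between the scales drops out.
A change of 1°F is a change of 5/9 K, so per °F the value is 78.7 × 5/9 = 43.72.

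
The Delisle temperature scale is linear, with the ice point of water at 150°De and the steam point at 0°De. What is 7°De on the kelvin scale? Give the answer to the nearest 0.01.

Linear interpolation between the fixed points: C = (7 - 150) × 100 / (0 - 150) = 95.3333°C.
Then 95.3333 + 273.15 = 368.48 K.

368.48 K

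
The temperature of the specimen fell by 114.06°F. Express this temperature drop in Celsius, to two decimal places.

63.37°C

Only the scale ratio 5/9 matters for a change in temperature.
114.06 × 5/9 = 63.37.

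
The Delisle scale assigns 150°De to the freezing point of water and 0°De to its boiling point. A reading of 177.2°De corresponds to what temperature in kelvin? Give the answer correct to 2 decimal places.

Linear interpolation between the fixed points: C = (177.2 - 150) × 100 / (0 - 150) = -18.1333°C.
Then -18.1333 + 273.15 = 255.02 K.

255.02 K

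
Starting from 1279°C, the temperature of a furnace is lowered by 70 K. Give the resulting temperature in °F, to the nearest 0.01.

2208.20°F

The 70 K change is an interval; Kelvin and Celsius degrees are the same size, so ΔC = -70°C.
Final Celsius temperature: 1279.0000 - 70.0000 = 1209.0000°C.
In Fahrenheit: 1209.0000 × 1.8 + 32 = 2208.20°F.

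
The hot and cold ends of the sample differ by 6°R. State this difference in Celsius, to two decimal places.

3.33°C

An interval of 1°R corresponds to 5/9°C.
6 × 5/9 = 3.33.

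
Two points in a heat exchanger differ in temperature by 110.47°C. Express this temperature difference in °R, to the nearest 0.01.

For a temperature interval the offset drops out; only the factor 1.8 applies.
110.47 × 1.8 = 198.85.

198.85°R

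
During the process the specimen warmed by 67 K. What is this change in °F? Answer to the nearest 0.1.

120.6°F

For a temperature interval the offset drops out; only the factor 1.8 applies.
67 × 1.8 = 120.6.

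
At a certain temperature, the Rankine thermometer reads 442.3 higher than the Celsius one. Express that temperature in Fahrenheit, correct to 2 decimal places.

Let x be the Celsius reading; then the Rankine reading is 1.8·x + 491.67.
(1.8·x + 491.67) - x = 442.3  ⇒  (0.8)·x = -49.37  ⇒  x = -61.7125°C.
In Fahrenheit: -61.7125 × 1.8 + 32 = -79.08°F.

-79.08°F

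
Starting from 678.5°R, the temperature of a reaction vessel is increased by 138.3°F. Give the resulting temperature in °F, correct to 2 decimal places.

357.13°F

Initial temperature in Celsius: (678.5 - 491.67) × 5/9 = 103.7944°C.
The 138.3°F change is an interval, so only the factor 5/9 applies: +138.3 × 5/9 = +76.8333°C.
Final Celsius temperature: 103.7944 + 76.8333 = 180.6278°C.
In Fahrenheit: 180.6278 × 1.8 + 32 = 357.13°F.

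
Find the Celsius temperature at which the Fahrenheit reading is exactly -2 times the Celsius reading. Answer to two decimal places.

-8.42°C

Let C be the Celsius reading. The Fahrenheit reading is F = 1.8·C + 32.
Require F = -2·C: 1.8·C + 32 = -2·C.
(3.8)·C = -32  ⇒  C = -8.42.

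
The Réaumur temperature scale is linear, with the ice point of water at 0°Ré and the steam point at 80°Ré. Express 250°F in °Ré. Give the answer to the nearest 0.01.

96.89°Ré

First in Celsius: (250 - 32) × 5/9 = 121.1111°C.
Linearly onto the Réaumur scale: 0 + (121.1111 / 100) × (80 - 0) = 96.89°Ré.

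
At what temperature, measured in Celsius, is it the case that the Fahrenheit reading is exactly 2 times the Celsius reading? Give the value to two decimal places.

160.00°C

Let C be the Celsius reading. The Fahrenheit reading is F = 1.8·C + 32.
Require F = 2·C: 1.8·C + 32 = 2·C.
(-0.2)·C = -32  ⇒  C = 160.00.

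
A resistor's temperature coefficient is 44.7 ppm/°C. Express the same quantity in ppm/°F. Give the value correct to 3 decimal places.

Since only a temperature interval is involved, the additive offset between the scales drops out.
A change of 1°F is a change of 5/9°C, so per °F the value is 44.7 × 5/9 = 24.833.

24.833 ppm/°F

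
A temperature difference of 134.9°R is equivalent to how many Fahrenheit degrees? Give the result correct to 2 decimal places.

134.90°F

Rankine and Fahrenheit degrees are the same size, so the interval is unchanged: 134.90.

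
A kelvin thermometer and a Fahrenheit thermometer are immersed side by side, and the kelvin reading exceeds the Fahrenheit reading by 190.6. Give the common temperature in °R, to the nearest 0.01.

605.41°R

Let x be the kelvin reading; then the Fahrenheit reading is 1.8·x - 459.67.
(1.8·x - 459.67) - x = -190.6  ⇒  (0.8)·x = 269.07  ⇒  x = 336.3375 K.
In Celsius: 336.3375 - 273.15 = 63.1875°C.
In Rankine: 63.1875 × 1.8 + 491.67 = 605.41°R.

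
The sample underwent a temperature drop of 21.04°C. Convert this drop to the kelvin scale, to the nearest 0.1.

Celsius and kelvin degrees are the same size, so the interval is unchanged: 21.0.

21.0 K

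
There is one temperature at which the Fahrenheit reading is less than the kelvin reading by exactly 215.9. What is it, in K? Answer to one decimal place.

304.7 K

Let K be the kelvin reading. The Fahrenheit reading is F = 1.8·K - 459.67.
Require F - K = -215.9: (0.8)·K - 459.67 = -215.9.
K = (-215.9 + 459.67) / (0.8) = 304.7.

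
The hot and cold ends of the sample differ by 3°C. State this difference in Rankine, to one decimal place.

Only the scale ratio 1.8 matters for a change in temperature.
3 × 1.8 = 5.4.

5.4°R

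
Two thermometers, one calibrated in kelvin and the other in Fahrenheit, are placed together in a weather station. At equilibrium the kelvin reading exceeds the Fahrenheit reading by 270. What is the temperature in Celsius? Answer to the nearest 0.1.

Let x be the kelvin reading; then the Fahrenheit reading is 1.8·x - 459.67.
(1.8·x - 459.67) - x = -270  ⇒  (0.8)·x = 189.67  ⇒  x = 237.0875 K.
In Celsius: 237.0875 - 273.15 = -36.1°C.

-36.1°C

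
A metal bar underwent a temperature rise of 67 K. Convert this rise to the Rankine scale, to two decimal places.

For a temperature interval the offset drops out; only the factor 1.8 applies.
67 × 1.8 = 120.60.

120.60°R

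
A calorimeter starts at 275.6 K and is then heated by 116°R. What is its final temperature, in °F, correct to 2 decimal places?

152.41°F

Initial temperature in Celsius: 275.6 - 273.15 = 2.4500°C.
The 116°R change is an interval, so only the factor 5/9 applies: +116 × 5/9 = +64.4444°C.
Final Celsius temperature: 2.4500 + 64.4444 = 66.8944°C.
In Fahrenheit: 66.8944 × 1.8 + 32 = 152.41°F.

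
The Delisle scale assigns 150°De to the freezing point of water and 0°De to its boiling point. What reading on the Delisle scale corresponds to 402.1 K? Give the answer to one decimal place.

-43.4°De

First in Celsius: 402.1 - 273.15 = 128.9500°C.
Linearly onto the Delisle scale: 150 + (128.9500 / 100) × (0 - 150) = -43.4°De.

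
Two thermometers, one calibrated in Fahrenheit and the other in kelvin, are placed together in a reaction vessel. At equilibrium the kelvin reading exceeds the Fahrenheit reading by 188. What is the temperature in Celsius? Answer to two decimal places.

Let x be the Fahrenheit reading; then the kelvin reading is 5/9·x + 255.372.
(5/9·x + 255.372) - x = 188  ⇒  (-4/9)·x = -67.3722  ⇒  x = 151.5875°F.
In Celsius: (151.5875 - 32) × 5/9 = 66.44°C.

66.44°C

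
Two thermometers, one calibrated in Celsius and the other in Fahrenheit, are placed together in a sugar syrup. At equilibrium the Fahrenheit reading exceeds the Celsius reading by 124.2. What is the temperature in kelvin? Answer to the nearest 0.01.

388.40 K

Let x be the Celsius reading; then the Fahrenheit reading is 1.8·x + 32.
(1.8·x + 32) - x = 124.2  ⇒  (0.8)·x = 92.2  ⇒  x = 115.2500°C.
In kelvin: 115.2500 + 273.15 = 388.40 K.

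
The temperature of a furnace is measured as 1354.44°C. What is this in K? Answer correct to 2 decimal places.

1627.59 K

In kelvin: 1354.4400 + 273.15 = 1627.59 K.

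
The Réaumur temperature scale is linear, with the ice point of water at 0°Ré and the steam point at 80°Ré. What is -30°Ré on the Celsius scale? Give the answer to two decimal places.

-37.50°C

Linear interpolation between the fixed points: C = (-30 - 0) × 100 / (80 - 0) = -37.5000°C.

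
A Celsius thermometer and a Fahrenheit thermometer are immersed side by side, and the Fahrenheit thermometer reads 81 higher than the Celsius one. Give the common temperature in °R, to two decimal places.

601.92°R

Let x be the Celsius reading; then the Fahrenheit reading is 1.8·x + 32.
(1.8·x + 32) - x = 81  ⇒  (0.8)·x = 49  ⇒  x = 61.2500°C.
In Rankine: 61.2500 × 1.8 + 491.67 = 601.92°R.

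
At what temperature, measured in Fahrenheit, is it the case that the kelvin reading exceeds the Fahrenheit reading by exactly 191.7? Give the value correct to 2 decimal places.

Let F be the Fahrenheit reading. The kelvin reading is K = 5/9·F + 255.372.
Require K - F = 191.7: (-4/9)·F + 255.372 = 191.7.
F = (191.7 - 255.372) / (-4/9) = 143.26.

143.26°F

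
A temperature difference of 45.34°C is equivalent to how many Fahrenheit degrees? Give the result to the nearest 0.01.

81.61°F

An interval of 1°C corresponds to 1.8°F.
45.34 × 1.8 = 81.61.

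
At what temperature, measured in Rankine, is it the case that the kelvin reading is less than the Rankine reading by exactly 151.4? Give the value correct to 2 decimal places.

340.65°R

Let R be the Rankine reading. The kelvin reading is K = 5/9·R.
Require K - R = -151.4: (-4/9)·R = -151.4.
R = (-151.4) / (-4/9) = 340.65.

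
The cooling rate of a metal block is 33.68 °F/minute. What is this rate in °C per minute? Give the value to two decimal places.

Since only a temperature interval is involved, the additive offset between the scales drops out.
A change of 1°F is a change of 5/9°C, so 33.68 × 5/9 = 18.71.

18.71 °C/minute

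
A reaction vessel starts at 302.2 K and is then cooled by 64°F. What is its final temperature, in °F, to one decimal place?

Initial temperature in Celsius: 302.2 - 273.15 = 29.0500°C.
The 64°F change is an interval, so only the factor 5/9 applies: -64 × 5/9 = -35.5556°C.
Final Celsius temperature: 29.0500 - 35.5556 = -6.5056°C.
In Fahrenheit: -6.5056 × 1.8 + 32 = 20.3°F.

20.3°F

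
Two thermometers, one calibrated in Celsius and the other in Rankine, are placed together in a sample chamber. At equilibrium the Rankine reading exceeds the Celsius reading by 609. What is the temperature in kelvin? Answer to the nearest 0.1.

Let x be the Celsius reading; then the Rankine reading is 1.8·x + 491.67.
(1.8·x + 491.67) - x = 609  ⇒  (0.8)·x = 117.33  ⇒  x = 146.6625°C.
In kelvin: 146.6625 + 273.15 = 419.8 K.

419.8 K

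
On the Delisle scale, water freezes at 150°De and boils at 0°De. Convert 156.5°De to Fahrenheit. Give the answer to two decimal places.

Linear interpolation between the fixed points: C = (156.5 - 150) × 100 / (0 - 150) = -4.3333°C.
Then -4.3333 × 1.8 + 32 = 24.20°F.

24.20°F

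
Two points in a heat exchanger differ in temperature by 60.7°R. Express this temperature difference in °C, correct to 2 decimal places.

For a temperature interval the offset drops out; only the factor 5/9 applies.
60.7 × 5/9 = 33.72.

33.72°C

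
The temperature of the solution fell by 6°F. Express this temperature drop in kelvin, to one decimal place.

Only the scale ratio 5/9 matters for a change in temperature.
6 × 5/9 = 3.3.

3.3 K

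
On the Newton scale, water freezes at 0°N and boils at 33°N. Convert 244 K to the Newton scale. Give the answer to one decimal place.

First in Celsius: 244 - 273.15 = -29.1500°C.
Linearly onto the Newton scale: 0 + (-29.1500 / 100) × (33 - 0) = -9.6°N.

-9.6°N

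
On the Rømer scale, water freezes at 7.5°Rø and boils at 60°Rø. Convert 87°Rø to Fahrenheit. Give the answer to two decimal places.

304.57°F

Linear interpolation between the fixed points: C = (87 - 7.5) × 100 / (60 - 7.5) = 151.4286°C.
Then 151.4286 × 1.8 + 32 = 304.57°F.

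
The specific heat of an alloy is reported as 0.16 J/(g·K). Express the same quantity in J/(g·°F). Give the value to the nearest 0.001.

0.089 J/(g·°F)

Since only a temperature interval is involved, the additive offset between the scales drops out.
A change of 1°F is a change of 5/9 K, so per °F the value is 0.16 × 5/9 = 0.089.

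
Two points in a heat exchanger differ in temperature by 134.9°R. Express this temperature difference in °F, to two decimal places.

Rankine and Fahrenheit degrees are the same size, so the interval is unchanged: 134.90.

134.90°F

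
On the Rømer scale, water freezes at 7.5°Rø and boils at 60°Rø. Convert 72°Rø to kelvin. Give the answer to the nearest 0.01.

Linear interpolation between the fixed points: C = (72 - 7.5) × 100 / (60 - 7.5) = 122.8571°C.
Then 122.8571 + 273.15 = 396.01 K.

396.01 K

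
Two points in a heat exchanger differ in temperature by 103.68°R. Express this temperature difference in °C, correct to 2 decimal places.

Only the scale ratio 5/9 matters for a change in temperature.
103.68 × 5/9 = 57.60.

57.60°C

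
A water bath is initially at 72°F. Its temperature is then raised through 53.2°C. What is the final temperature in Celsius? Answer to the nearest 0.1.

75.4°C

Initial temperature in Celsius: (72 - 32) × 5/9 = 22.2222°C.
Final Celsius temperature: 22.2222 + 53.2000 = 75.4222°C.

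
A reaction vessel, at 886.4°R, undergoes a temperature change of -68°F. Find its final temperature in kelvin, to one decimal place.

Initial temperature in Celsius: (886.4 - 491.67) × 5/9 = 219.2944°C.
The 68°F change is an interval, so only the factor 5/9 applies: -68 × 5/9 = -37.7778°C.
Final Celsius temperature: 219.2944 - 37.7778 = 181.5167°C.
In kelvin: 181.5167 + 273.15 = 454.7 K.

454.7 K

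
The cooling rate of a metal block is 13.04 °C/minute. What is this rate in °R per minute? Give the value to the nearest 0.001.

Since only a temperature interval is involved, the additive offset between the scales drops out.
A change of 1°C is a change of 1.8°R, so 13.04 × 1.8 = 23.472.

23.472 °R/minute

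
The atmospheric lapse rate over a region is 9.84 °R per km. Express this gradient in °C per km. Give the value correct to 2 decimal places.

Since only a temperature interval is involved, the additive offset between the scales drops out.
A change of 1°R is a change of 5/9°C, so 9.84 × 5/9 = 5.47.

5.47 °C/km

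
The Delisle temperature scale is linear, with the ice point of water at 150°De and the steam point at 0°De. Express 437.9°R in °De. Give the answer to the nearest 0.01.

194.81°De

First in Celsius: (437.9 - 491.67) × 5/9 = -29.8722°C.
Linearly onto the Delisle scale: 150 + (-29.8722 / 100) × (0 - 150) = 194.81°De.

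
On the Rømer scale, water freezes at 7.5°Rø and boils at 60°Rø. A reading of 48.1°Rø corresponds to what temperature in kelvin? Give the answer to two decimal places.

Linear interpolation between the fixed points: C = (48.1 - 7.5) × 100 / (60 - 7.5) = 77.3333°C.
Then 77.3333 + 273.15 = 350.48 K.

350.48 K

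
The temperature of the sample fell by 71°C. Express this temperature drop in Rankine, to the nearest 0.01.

Only the scale ratio 1.8 matters for a change in temperature.
71 × 1.8 = 127.80.

127.80°R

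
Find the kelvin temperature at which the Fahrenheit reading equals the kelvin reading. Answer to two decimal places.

574.59 K

Let K be the kelvin reading. The Fahrenheit reading is F = 1.8·K - 459.67.
Set F = K: 1.8·K - 459.67 = K.
(0.8)·K = 459.67  ⇒  K = 574.59.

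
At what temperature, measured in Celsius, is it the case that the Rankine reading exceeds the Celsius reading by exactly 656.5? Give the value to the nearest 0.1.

206.0°C

Let C be the Celsius reading. The Rankine reading is R = 1.8·C + 491.67.
Require R - C = 656.5: (0.8)·C + 491.67 = 656.5.
C = (656.5 - 491.67) / (0.8) = 206.0.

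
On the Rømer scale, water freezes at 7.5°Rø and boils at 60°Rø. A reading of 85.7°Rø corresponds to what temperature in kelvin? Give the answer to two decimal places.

422.10 K

Linear interpolation between the fixed points: C = (85.7 - 7.5) × 100 / (60 - 7.5) = 148.9524°C.
Then 148.9524 + 273.15 = 422.10 K.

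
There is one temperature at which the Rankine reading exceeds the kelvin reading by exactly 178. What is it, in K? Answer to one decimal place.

Let K be the kelvin reading. The Rankine reading is R = 1.8·K.
Require R - K = 178: (0.8)·K = 178.
K = (178) / (0.8) = 222.5.

222.5 K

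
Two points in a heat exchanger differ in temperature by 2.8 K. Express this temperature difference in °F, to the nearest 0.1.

5.0°F

An interval of 1 K corresponds to 1.8°F.
2.8 × 1.8 = 5.0.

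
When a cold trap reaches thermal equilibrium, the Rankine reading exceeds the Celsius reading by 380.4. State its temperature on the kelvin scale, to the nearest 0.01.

134.06 K

Let x be the Celsius reading; then the Rankine reading is 1.8·x + 491.67.
(1.8·x + 491.67) - x = 380.4  ⇒  (0.8)·x = -111.27  ⇒  x = -139.0875°C.
In kelvin: -139.0875 + 273.15 = 134.06 K.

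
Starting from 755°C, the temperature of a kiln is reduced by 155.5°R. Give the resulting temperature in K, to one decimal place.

The 155.5°R change is an interval, so only the factor 5/9 applies: -155.5 × 5/9 = -86.3889°C.
Final Celsius temperature: 755.0000 - 86.3889 = 668.6111°C.
In kelvin: 668.6111 + 273.15 = 941.8 K.

941.8 K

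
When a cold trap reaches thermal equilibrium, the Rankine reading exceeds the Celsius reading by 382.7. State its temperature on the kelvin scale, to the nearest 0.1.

Let x be the Rankine reading; then the Celsius reading is 5/9·x - 273.15.
(5/9·x - 273.15) - x = -382.7  ⇒  (-4/9)·x = -109.55  ⇒  x = 246.4875°R.
In Celsius: (246.4875 - 491.67) × 5/9 = -136.2125°C.
In kelvin: -136.2125 + 273.15 = 136.9 K.

136.9 K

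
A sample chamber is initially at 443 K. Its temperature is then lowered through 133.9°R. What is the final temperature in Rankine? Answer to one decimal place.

663.5°R

Initial temperature in Celsius: 443 - 273.15 = 169.8500°C.
The 133.9°R change is an interval, so only the factor 5/9 applies: -133.9 × 5/9 = -74.3889°C.
Final Celsius temperature: 169.8500 - 74.3889 = 95.4611°C.
In Rankine: 95.4611 × 1.8 + 491.67 = 663.5°R.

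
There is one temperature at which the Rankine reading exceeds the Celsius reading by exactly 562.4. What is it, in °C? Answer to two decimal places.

Let C be the Celsius reading. The Rankine reading is R = 1.8·C + 491.67.
Require R - C = 562.4: (0.8)·C + 491.67 = 562.4.
C = (562.4 - 491.67) / (0.8) = 88.41.

88.41°C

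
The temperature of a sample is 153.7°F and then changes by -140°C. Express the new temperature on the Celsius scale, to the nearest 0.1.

-72.4°C

Initial temperature in Celsius: (153.7 - 32) × 5/9 = 67.6111°C.
Final Celsius temperature: 67.6111 - 140.0000 = -72.3889°C.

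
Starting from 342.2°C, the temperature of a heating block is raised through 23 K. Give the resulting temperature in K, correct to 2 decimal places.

638.35 K

The 23 K change is an interval; Kelvin and Celsius degrees are the same size, so ΔC = +23°C.
Final Celsius temperature: 342.2000 + 23.0000 = 365.2000°C.
In kelvin: 365.2000 + 273.15 = 638.35 K.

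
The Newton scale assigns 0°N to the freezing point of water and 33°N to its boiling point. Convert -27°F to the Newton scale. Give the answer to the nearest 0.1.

First in Celsius: (-27 - 32) × 5/9 = -32.7778°C.
Linearly onto the Newton scale: 0 + (-32.7778 / 100) × (33 - 0) = -10.8°N.

-10.8°N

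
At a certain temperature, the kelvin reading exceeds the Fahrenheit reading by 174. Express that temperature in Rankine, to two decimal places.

Let x be the Fahrenheit reading; then the kelvin reading is 5/9·x + 255.372.
(5/9·x + 255.372) - x = 174  ⇒  (-4/9)·x = -81.3722  ⇒  x = 183.0875°F.
In Celsius: (183.0875 - 32) × 5/9 = 83.9375°C.
In Rankine: 83.9375 × 1.8 + 491.67 = 642.76°R.

642.76°R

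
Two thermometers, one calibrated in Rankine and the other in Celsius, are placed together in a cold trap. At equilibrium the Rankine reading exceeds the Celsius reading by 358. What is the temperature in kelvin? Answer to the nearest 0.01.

Let x be the Rankine reading; then the Celsius reading is 5/9·x - 273.15.
(5/9·x - 273.15) - x = -358  ⇒  (-4/9)·x = -84.85  ⇒  x = 190.9125°R.
In Celsius: (190.9125 - 491.67) × 5/9 = -167.0875°C.
In kelvin: -167.0875 + 273.15 = 106.06 K.

106.06 K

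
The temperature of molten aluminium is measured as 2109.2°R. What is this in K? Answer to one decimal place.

1171.8 K

In Celsius: (2109.2 - 491.67) × 5/9 = 898.6278°C.
In kelvin: 898.6278 + 273.15 = 1171.8 K.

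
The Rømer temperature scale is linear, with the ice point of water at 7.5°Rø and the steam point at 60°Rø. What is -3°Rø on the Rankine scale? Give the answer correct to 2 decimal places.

455.67°R

Linear interpolation between the fixed points: C = (-3 - 7.5) × 100 / (60 - 7.5) = -20.0000°C.
Then -20.0000 × 1.8 + 491.67 = 455.67°R.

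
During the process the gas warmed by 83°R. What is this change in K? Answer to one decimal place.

Only the scale ratio 5/9 matters for a change in temperature.
83 × 5/9 = 46.1.

46.1 K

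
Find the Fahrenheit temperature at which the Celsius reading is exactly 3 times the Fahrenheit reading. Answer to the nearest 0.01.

-7.27°F

Let F be the Fahrenheit reading. The Celsius reading is C = 5/9·F - 17.7778.
Require C = 3·F: 5/9·F - 17.7778 = 3·F.
(-22/9)·F = 17.7778  ⇒  F = -7.27.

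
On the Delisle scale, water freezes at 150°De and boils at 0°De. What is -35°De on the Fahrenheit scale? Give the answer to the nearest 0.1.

Linear interpolation between the fixed points: C = (-35 - 150) × 100 / (0 - 150) = 123.3333°C.
Then 123.3333 × 1.8 + 32 = 254.0°F.

254.0°F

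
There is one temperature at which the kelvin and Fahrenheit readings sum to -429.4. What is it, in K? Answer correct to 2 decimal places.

Let K be the kelvin reading. The Fahrenheit reading is F = 1.8·K - 459.67.
Require K + F = -429.4: (2.8)·K - 459.67 = -429.4.
K = (-429.4 + 459.67) / (2.8) = 10.81.

10.81 K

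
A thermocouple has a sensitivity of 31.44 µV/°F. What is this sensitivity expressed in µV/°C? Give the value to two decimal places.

The quantity depends on a temperature interval, so only the ratio of degree sizes applies; the offset between the scales is irrelevant.
A change of 1°C is a change of 1.8°F, so per °C the value is 31.44 × 1.8 = 56.59.

56.59 µV/°C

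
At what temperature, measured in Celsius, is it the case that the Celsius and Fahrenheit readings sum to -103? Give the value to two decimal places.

-48.21°C

Let C be the Celsius reading. The Fahrenheit reading is F = 1.8·C + 32.
Require C + F = -103: (2.8)·C + 32 = -103.
C = (-103 - 32) / (2.8) = -48.21.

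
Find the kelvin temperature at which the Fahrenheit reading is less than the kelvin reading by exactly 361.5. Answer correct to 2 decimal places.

Let K be the kelvin reading. The Fahrenheit reading is F = 1.8·K - 459.67.
Require F - K = -361.5: (0.8)·K - 459.67 = -361.5.
K = (-361.5 + 459.67) / (0.8) = 122.71.

122.71 K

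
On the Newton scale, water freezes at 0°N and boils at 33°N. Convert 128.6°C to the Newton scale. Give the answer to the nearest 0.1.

Linearly onto the Newton scale: 0 + (128.6000 / 100) × (33 - 0) = 42.4°N.

42.4°N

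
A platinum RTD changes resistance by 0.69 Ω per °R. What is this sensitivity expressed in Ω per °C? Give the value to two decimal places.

1.24 Ω per °C

The quantity depends on a temperature interval, so only the ratio of degree sizes applies; the offset between the scales is irrelevant.
A change of 1°C is a change of 1.8°R, so per °C the value is 0.69 × 1.8 = 1.24.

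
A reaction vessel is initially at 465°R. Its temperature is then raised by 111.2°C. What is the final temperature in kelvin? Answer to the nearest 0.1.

Initial temperature in Celsius: (465 - 491.67) × 5/9 = -14.8167°C.
Final Celsius temperature: -14.8167 + 111.2000 = 96.3833°C.
In kelvin: 96.3833 + 273.15 = 369.5 K.

369.5 K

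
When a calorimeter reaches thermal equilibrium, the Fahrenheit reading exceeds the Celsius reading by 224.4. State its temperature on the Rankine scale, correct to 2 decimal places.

924.57°R

Let x be the Celsius reading; then the Fahrenheit reading is 1.8·x + 32.
(1.8·x + 32) - x = 224.4  ⇒  (0.8)·x = 192.4  ⇒  x = 240.5000°C.
In Rankine: 240.5000 × 1.8 + 491.67 = 924.57°R.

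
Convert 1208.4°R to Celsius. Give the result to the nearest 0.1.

In Celsius: (1208.4 - 491.67) × 5/9 = 398.1833°C.

398.2°C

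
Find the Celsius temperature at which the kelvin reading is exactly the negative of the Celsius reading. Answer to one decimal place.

Let C be the Celsius reading. The kelvin reading is K = 1·C + 273.15.
Require K = -1·C: 1·C + 273.15 = -1·C.
(2)·C = -273.15  ⇒  C = -136.6.

-136.6°C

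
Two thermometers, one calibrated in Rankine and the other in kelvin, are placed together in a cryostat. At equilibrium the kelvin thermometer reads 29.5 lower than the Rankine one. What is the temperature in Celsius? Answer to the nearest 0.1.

-236.3°C

Let x be the Rankine reading; then the kelvin reading is 5/9·x.
(5/9·x) - x = -29.5  ⇒  (-4/9)·x = -29.5  ⇒  x = 66.3750°R.
In Celsius: (66.375 - 491.67) × 5/9 = -236.3°C.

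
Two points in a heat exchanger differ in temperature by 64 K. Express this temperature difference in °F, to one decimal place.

For a temperature interval the offset drops out; only the factor 1.8 applies.
64 × 1.8 = 115.2.

115.2°F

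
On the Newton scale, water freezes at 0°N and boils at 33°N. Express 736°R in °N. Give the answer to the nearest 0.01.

44.79°N

First in Celsius: (736 - 491.67) × 5/9 = 135.7389°C.
Linearly onto the Newton scale: 0 + (135.7389 / 100) × (33 - 0) = 44.79°N.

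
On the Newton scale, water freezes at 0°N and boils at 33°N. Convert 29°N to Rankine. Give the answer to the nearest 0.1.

649.9°R

Linear interpolation between the fixed points: C = (29 - 0) × 100 / (33 - 0) = 87.8788°C.
Then 87.8788 × 1.8 + 491.67 = 649.9°R.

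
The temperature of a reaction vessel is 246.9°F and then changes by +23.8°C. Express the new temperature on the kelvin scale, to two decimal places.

416.34 K

Initial temperature in Celsius: (246.9 - 32) × 5/9 = 119.3889°C.
Final Celsius temperature: 119.3889 + 23.8000 = 143.1889°C.
In kelvin: 143.1889 + 273.15 = 416.34 K.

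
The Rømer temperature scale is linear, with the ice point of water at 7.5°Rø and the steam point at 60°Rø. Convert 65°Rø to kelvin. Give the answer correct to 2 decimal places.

Linear interpolation between the fixed points: C = (65 - 7.5) × 100 / (60 - 7.5) = 109.5238°C.
Then 109.5238 + 273.15 = 382.67 K.

382.67 K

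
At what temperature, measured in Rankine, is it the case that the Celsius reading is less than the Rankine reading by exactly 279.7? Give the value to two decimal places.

14.74°R

Let R be the Rankine reading. The Celsius reading is C = 5/9·R - 273.15.
Require C - R = -279.7: (-4/9)·R - 273.15 = -279.7.
R = (-279.7 + 273.15) / (-4/9) = 14.74.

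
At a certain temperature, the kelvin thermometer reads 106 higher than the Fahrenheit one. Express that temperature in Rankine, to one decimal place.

Let x be the Fahrenheit reading; then the kelvin reading is 5/9·x + 255.372.
(5/9·x + 255.372) - x = 106  ⇒  (-4/9)·x = -149.372  ⇒  x = 336.0875°F.
In Celsius: (336.0875 - 32) × 5/9 = 168.9375°C.
In Rankine: 168.9375 × 1.8 + 491.67 = 795.8°R.

795.8°R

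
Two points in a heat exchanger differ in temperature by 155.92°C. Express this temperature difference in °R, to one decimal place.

For a temperature interval the offset drops out; only the factor 1.8 applies.
155.92 × 1.8 = 280.7.

280.7°R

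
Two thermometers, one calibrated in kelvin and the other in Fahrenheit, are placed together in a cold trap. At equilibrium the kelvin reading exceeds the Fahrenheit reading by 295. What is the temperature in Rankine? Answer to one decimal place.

370.5°R

Let x be the kelvin reading; then the Fahrenheit reading is 1.8·x - 459.67.
(1.8·x - 459.67) - x = -295  ⇒  (0.8)·x = 164.67  ⇒  x = 205.8375 K.
In Celsius: 205.8375 - 273.15 = -67.3125°C.
In Rankine: -67.3125 × 1.8 + 491.67 = 370.5°R.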